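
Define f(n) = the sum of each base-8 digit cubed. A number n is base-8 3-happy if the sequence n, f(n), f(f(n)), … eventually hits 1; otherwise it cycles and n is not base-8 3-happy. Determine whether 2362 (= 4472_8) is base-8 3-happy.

2362 = (4,4,7,2)_8 → 4³ + 4³ + 7³ + 2³ = 64 + 64 + 343 + 8 = 479
479 = (7,3,7)_8 → 7³ + 3³ + 7³ = 343 + 27 + 343 = 713
713 = (1,3,1,1)_8 → 1³ + 3³ + 1³ + 1³ = 1 + 27 + 1 + 1 = 30
30 = (3,6)_8 → 3³ + 6³ = 27 + 216 = 243
243 = (3,6,3)_8 → 3³ + 6³ + 3³ = 27 + 216 + 27 = 270
270 = (4,1,6)_8 → 4³ + 1³ + 6³ = 64 + 1 + 216 = 281
281 = (4,3,1)_8 → 4³ + 3³ + 1³ = 64 + 27 + 1 = 92
92 = (1,3,4)_8 → 1³ + 3³ + 4³ = 1 + 27 + 64 = 92  — 92 already seen; the sequence cycles without reaching 1.

not base-8 3-happy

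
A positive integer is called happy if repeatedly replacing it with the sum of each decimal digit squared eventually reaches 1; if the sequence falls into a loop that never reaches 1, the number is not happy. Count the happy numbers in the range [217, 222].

1

217: 217 → 54 → 41 → 17 → 50 → 25 → 29 → 85 → 89 → 145 → 42 → 20 → 4 → 16 → 37 → 58 → 89  — not happy
218: 218 → 69 → 117 → 51 → 26 → 40 → 16 → 37 → 58 → 89 → 145 → 42 → 20 → 4 → 16  — not happy
219: 219 → 86 → 100 → 1  — happy
220: 220 → 8 → 64 → 52 → 29 → 85 → 89 → 145 → 42 → 20 → 4 → 16 → 37 → 58 → 89  — not happy
221: 221 → 9 → 81 → 65 → 61 → 37 → 58 → 89 → 145 → 42 → 20 → 4 → 16 → 37  — not happy
222: 222 → 12 → 5 → 25 → 29 → 85 → 89 → 145 → 42 → 20 → 4 → 16 → 37 → 58 → 89  — not happy
happy: 219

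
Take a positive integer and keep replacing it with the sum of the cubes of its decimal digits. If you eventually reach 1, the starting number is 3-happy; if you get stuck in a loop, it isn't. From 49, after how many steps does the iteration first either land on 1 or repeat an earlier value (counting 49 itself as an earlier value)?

49 → 4³ + 9³ = 793
793 → 7³ + 9³ + 3³ = 1099
1099 → 1³ + 0³ + 9³ + 9³ = 1459
1459 → 1³ + 4³ + 5³ + 9³ = 919
919 → 9³ + 1³ + 9³ = 1459  — 1459 repeats.
That took 5 steps.

5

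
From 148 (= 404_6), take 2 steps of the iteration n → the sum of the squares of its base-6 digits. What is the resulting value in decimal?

148 = (4,0,4)_6 → 4² + 0² + 4² = 32
32 = (5,2)_6 → 5² + 2² = 29

29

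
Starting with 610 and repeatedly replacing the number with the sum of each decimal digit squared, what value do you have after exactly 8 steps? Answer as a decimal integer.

16

610 → 6² + 1² + 0² = 37
37 → 3² + 7² = 58
58 → 5² + 8² = 89
89 → 8² + 9² = 145
145 → 1² + 4² + 5² = 42
42 → 4² + 2² = 20
20 → 2² + 0² = 4
4 → 4² = 16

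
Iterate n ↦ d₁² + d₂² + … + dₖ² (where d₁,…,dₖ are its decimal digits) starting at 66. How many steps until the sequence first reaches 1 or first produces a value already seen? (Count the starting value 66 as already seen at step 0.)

15

66 → 6² + 6² = 36 + 36 = 72
72 → 7² + 2² = 49 + 4 = 53
53 → 5² + 3² = 25 + 9 = 34
34 → 3² + 4² = 9 + 16 = 25
25 → 2² + 5² = 4 + 25 = 29
29 → 2² + 9² = 4 + 81 = 85
85 → 8² + 5² = 64 + 25 = 89
89 → 8² + 9² = 64 + 81 = 145
145 → 1² + 4² + 5² = 1 + 16 + 25 = 42
42 → 4² + 2² = 16 + 4 = 20
20 → 2² + 0² = 4 + 0 = 4
4 → 4² = 16
16 → 1² + 6² = 1 + 36 = 37
37 → 3² + 7² = 9 + 49 = 58
58 → 5² + 8² = 25 + 64 = 89  — 89 repeats.
That took 15 steps.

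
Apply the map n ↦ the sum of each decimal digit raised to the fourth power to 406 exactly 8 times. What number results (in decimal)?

406 → 4⁴ + 0⁴ + 6⁴ = 1552
1552 → 1⁴ + 5⁴ + 5⁴ + 2⁴ = 1267
1267 → 1⁴ + 2⁴ + 6⁴ + 7⁴ = 3714
3714 → 3⁴ + 7⁴ + 1⁴ + 4⁴ = 2739
2739 → 2⁴ + 7⁴ + 3⁴ + 9⁴ = 9059
9059 → 9⁴ + 0⁴ + 5⁴ + 9⁴ = 13747
13747 → 1⁴ + 3⁴ + 7⁴ + 4⁴ + 7⁴ = 5140
5140 → 5⁴ + 1⁴ + 4⁴ + 0⁴ = 882

882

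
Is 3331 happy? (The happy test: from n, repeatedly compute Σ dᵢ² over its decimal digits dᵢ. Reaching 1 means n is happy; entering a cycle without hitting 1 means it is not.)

3331 → 3² + 3² + 3² + 1² = 28
28 → 2² + 8² = 68
68 → 6² + 8² = 100
100 → 1² + 0² + 0² = 1  — reached 1.

happy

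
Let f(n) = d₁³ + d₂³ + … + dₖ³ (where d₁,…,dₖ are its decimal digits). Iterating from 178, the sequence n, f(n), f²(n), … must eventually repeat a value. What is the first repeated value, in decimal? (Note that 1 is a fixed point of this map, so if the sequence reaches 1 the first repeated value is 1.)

178 → 1³ + 7³ + 8³ = 1 + 343 + 512 = 856
856 → 8³ + 5³ + 6³ = 512 + 125 + 216 = 853
853 → 8³ + 5³ + 3³ = 512 + 125 + 27 = 664
664 → 6³ + 6³ + 4³ = 216 + 216 + 64 = 496
496 → 4³ + 9³ + 6³ = 64 + 729 + 216 = 1009
1009 → 1³ + 0³ + 0³ + 9³ = 1 + 0 + 0 + 729 = 730
730 → 7³ + 3³ + 0³ = 343 + 27 + 0 = 370
370 → 3³ + 7³ + 0³ = 27 + 343 + 0 = 370  — 370 already appeared earlier.

370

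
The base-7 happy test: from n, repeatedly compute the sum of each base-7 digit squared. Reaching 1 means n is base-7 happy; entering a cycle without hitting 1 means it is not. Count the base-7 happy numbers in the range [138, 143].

138: 138 → 54 → 26 → 34 → 52 → 10 → 10  (repeats 10)
139: 139 → 65 → 9 → 5 → 25 → 25  (repeats 25)
140: 140 → 40 → 50 → 2 → 4 → 16 → 8 → 2  (repeats 2)
141: 141 → 41 → 61 → 27 → 45 → 45  (repeats 45)
142: 142 → 44 → 40 → 50 → 2 → 4 → 16 → 8 → 2  (repeats 2)
143: 143 → 49 → 1  (reaches 1)
base-7 happy: 143

1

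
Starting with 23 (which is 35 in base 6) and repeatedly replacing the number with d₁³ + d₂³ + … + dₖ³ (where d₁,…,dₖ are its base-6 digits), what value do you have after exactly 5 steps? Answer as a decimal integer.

128

23 = (3,5)_6 → 3³ + 5³ = 27 + 125 = 152
152 = (4,1,2)_6 → 4³ + 1³ + 2³ = 64 + 1 + 8 = 73
73 = (2,0,1)_6 → 2³ + 0³ + 1³ = 8 + 0 + 1 = 9
9 = (1,3)_6 → 1³ + 3³ = 1 + 27 = 28
28 = (4,4)_6 → 4³ + 4³ = 64 + 64 = 128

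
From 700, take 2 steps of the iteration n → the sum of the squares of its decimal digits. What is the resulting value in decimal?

97

700 → 49
49 → 97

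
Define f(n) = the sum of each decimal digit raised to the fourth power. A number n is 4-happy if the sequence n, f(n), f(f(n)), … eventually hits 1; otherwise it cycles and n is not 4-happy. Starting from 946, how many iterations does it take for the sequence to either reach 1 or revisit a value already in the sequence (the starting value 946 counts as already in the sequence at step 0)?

9

946 → 9⁴ + 4⁴ + 6⁴ = 8113
8113 → 8⁴ + 1⁴ + 1⁴ + 3⁴ = 4179
4179 → 4⁴ + 1⁴ + 7⁴ + 9⁴ = 9219
9219 → 9⁴ + 2⁴ + 1⁴ + 9⁴ = 13139
13139 → 1⁴ + 3⁴ + 1⁴ + 3⁴ + 9⁴ = 6725
6725 → 6⁴ + 7⁴ + 2⁴ + 5⁴ = 4338
4338 → 4⁴ + 3⁴ + 3⁴ + 8⁴ = 4514
4514 → 4⁴ + 5⁴ + 1⁴ + 4⁴ = 1138
1138 → 1⁴ + 1⁴ + 3⁴ + 8⁴ = 4179  — 4179 repeats.
That took 9 steps.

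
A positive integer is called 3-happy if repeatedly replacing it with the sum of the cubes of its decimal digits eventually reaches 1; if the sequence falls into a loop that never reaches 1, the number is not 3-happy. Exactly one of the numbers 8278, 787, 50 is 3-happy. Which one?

8278: 8278 → 1375 → 496 → 1009 → 730 → 370 → 370  — repeats 370 (not 3-happy)
787: 787 → 1198 → 1243 → 100 → 1  — reaches 1 (3-happy)
50: 50 → 125 → 134 → 92 → 737 → 713 → 371 → 371  — repeats 371 (not 3-happy)

787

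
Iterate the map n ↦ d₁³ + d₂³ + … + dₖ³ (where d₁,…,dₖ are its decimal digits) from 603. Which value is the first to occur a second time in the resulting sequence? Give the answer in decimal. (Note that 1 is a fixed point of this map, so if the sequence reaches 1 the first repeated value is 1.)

153

603 → 6³ + 0³ + 3³ = 243
243 → 2³ + 4³ + 3³ = 99
99 → 9³ + 9³ = 1458
1458 → 1³ + 4³ + 5³ + 8³ = 702
702 → 7³ + 0³ + 2³ = 351
351 → 3³ + 5³ + 1³ = 153
153 → 1³ + 5³ + 3³ = 153  — 153 already appeared earlier.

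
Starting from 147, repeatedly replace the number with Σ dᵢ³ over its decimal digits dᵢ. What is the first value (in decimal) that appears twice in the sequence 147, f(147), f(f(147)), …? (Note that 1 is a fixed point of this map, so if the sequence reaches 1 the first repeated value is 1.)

147 → 1³ + 4³ + 7³ = 1 + 64 + 343 = 408
408 → 4³ + 0³ + 8³ = 64 + 0 + 512 = 576
576 → 5³ + 7³ + 6³ = 125 + 343 + 216 = 684
684 → 6³ + 8³ + 4³ = 216 + 512 + 64 = 792
792 → 7³ + 9³ + 2³ = 343 + 729 + 8 = 1080
1080 → 1³ + 0³ + 8³ + 0³ = 1 + 0 + 512 + 0 = 513
513 → 5³ + 1³ + 3³ = 125 + 1 + 27 = 153
153 → 1³ + 5³ + 3³ = 1 + 125 + 27 = 153  — 153 already appeared earlier.

153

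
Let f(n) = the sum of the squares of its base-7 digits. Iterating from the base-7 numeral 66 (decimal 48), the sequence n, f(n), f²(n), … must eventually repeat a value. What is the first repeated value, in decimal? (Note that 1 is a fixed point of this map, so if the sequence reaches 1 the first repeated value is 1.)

4

48 = (6,6)_7 → 72
72 = (1,3,2)_7 → 14
14 = (2,0)_7 → 4
4 = (4)_7 → 16
16 = (2,2)_7 → 8
8 = (1,1)_7 → 2
2 = (2)_7 → 4  — 4 already appeared earlier.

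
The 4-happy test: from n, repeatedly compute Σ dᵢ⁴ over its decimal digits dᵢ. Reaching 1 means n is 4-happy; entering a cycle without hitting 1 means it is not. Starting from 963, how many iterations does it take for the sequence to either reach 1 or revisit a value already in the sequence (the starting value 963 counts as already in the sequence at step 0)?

9

963 → 9⁴ + 6⁴ + 3⁴ = 6561 + 1296 + 81 = 7938
7938 → 7⁴ + 9⁴ + 3⁴ + 8⁴ = 2401 + 6561 + 81 + 4096 = 13139
13139 → 1⁴ + 3⁴ + 1⁴ + 3⁴ + 9⁴ = 1 + 81 + 1 + 81 + 6561 = 6725
6725 → 6⁴ + 7⁴ + 2⁴ + 5⁴ = 1296 + 2401 + 16 + 625 = 4338
4338 → 4⁴ + 3⁴ + 3⁴ + 8⁴ = 256 + 81 + 81 + 4096 = 4514
4514 → 4⁴ + 5⁴ + 1⁴ + 4⁴ = 256 + 625 + 1 + 256 = 1138
1138 → 1⁴ + 1⁴ + 3⁴ + 8⁴ = 1 + 1 + 81 + 4096 = 4179
4179 → 4⁴ + 1⁴ + 7⁴ + 9⁴ = 256 + 1 + 2401 + 6561 = 9219
9219 → 9⁴ + 2⁴ + 1⁴ + 9⁴ = 6561 + 16 + 1 + 6561 = 13139  — 13139 repeats.
That took 9 steps.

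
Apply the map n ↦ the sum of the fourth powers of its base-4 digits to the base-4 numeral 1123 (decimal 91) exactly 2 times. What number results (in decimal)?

91 = (1,1,2,3)_4 → 1⁴ + 1⁴ + 2⁴ + 3⁴ = 1 + 1 + 16 + 81 = 99
99 = (1,2,0,3)_4 → 1⁴ + 2⁴ + 0⁴ + 3⁴ = 1 + 16 + 0 + 81 = 98

98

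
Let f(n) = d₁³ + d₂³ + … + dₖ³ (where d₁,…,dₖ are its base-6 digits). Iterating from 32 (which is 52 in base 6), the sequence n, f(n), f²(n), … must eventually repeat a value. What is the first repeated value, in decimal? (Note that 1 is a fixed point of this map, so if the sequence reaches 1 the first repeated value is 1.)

32 = (5,2)_6 → 5³ + 2³ = 133
133 = (3,4,1)_6 → 3³ + 4³ + 1³ = 92
92 = (2,3,2)_6 → 2³ + 3³ + 2³ = 43
43 = (1,1,1)_6 → 1³ + 1³ + 1³ = 3
3 = (3)_6 → 3³ = 27
27 = (4,3)_6 → 4³ + 3³ = 91
91 = (2,3,1)_6 → 2³ + 3³ + 1³ = 36
36 = (1,0,0)_6 → 1³ + 0³ + 0³ = 1  — reached the fixed point 1.
1 → 1, so 1 is the first repeated value.

1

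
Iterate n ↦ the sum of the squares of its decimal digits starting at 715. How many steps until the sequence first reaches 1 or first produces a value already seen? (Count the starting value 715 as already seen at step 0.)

715 → 7² + 1² + 5² = 75
75 → 7² + 5² = 74
74 → 7² + 4² = 65
65 → 6² + 5² = 61
61 → 6² + 1² = 37
37 → 3² + 7² = 58
58 → 5² + 8² = 89
89 → 8² + 9² = 145
145 → 1² + 4² + 5² = 42
42 → 4² + 2² = 20
20 → 2² + 0² = 4
4 → 4² = 16
16 → 1² + 6² = 37  — 37 repeats.
That took 13 steps.

13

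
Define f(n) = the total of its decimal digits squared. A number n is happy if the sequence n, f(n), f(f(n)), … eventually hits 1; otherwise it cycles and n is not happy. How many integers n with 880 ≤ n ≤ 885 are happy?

1

880: 880 → 128 → 69 → 117 → 51 → 26 → 40 → 16 → 37 → 58 → 89 → 145 → 42 → 20 → 4 → 16  (repeats 16)
881: 881 → 129 → 86 → 100 → 1  (reaches 1)
882: 882 → 132 → 14 → 17 → 50 → 25 → 29 → 85 → 89 → 145 → 42 → 20 → 4 → 16 → 37 → 58 → 89  (repeats 89)
883: 883 → 137 → 59 → 106 → 37 → 58 → 89 → 145 → 42 → 20 → 4 → 16 → 37  (repeats 37)
884: 884 → 144 → 33 → 18 → 65 → 61 → 37 → 58 → 89 → 145 → 42 → 20 → 4 → 16 → 37  (repeats 37)
885: 885 → 153 → 35 → 34 → 25 → 29 → 85 → 89 → 145 → 42 → 20 → 4 → 16 → 37 → 58 → 89  (repeats 89)
happy: 881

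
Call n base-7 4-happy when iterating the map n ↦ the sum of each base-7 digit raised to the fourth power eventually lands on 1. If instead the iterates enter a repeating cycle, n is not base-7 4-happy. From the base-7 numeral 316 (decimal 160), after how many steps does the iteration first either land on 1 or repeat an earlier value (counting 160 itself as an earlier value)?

160 = (3,1,6)_7 → 3⁴ + 1⁴ + 6⁴ = 1378
1378 = (4,0,0,6)_7 → 4⁴ + 0⁴ + 0⁴ + 6⁴ = 1552
1552 = (4,3,4,5)_7 → 4⁴ + 3⁴ + 4⁴ + 5⁴ = 1218
1218 = (3,3,6,0)_7 → 3⁴ + 3⁴ + 6⁴ + 0⁴ = 1458
1458 = (4,1,5,2)_7 → 4⁴ + 1⁴ + 5⁴ + 2⁴ = 898
898 = (2,4,2,2)_7 → 2⁴ + 4⁴ + 2⁴ + 2⁴ = 304
304 = (6,1,3)_7 → 6⁴ + 1⁴ + 3⁴ = 1378  — 1378 repeats.
That took 7 steps.

7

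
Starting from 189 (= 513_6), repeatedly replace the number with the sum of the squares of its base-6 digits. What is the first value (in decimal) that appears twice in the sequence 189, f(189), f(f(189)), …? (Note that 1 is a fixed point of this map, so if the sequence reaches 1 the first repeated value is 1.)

17

189 = (5,1,3)_6 → 5² + 1² + 3² = 35
35 = (5,5)_6 → 5² + 5² = 50
50 = (1,2,2)_6 → 1² + 2² + 2² = 9
9 = (1,3)_6 → 1² + 3² = 10
10 = (1,4)_6 → 1² + 4² = 17
17 = (2,5)_6 → 2² + 5² = 29
29 = (4,5)_6 → 4² + 5² = 41
41 = (1,0,5)_6 → 1² + 0² + 5² = 26
26 = (4,2)_6 → 4² + 2² = 20
20 = (3,2)_6 → 3² + 2² = 13
13 = (2,1)_6 → 2² + 1² = 5
5 = (5)_6 → 5² = 25
25 = (4,1)_6 → 4² + 1² = 17  — 17 already appeared earlier.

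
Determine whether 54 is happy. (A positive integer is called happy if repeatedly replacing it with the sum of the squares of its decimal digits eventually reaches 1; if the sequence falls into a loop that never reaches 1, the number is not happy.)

not happy

54 → 5² + 4² = 25 + 16 = 41
41 → 4² + 1² = 16 + 1 = 17
17 → 1² + 7² = 1 + 49 = 50
50 → 5² + 0² = 25 + 0 = 25
25 → 2² + 5² = 4 + 25 = 29
29 → 2² + 9² = 4 + 81 = 85
85 → 8² + 5² = 64 + 25 = 89
89 → 8² + 9² = 64 + 81 = 145
145 → 1² + 4² + 5² = 1 + 16 + 25 = 42
42 → 4² + 2² = 16 + 4 = 20
20 → 2² + 0² = 4 + 0 = 4
4 → 4² = 16
16 → 1² + 6² = 1 + 36 = 37
37 → 3² + 7² = 9 + 49 = 58
58 → 5² + 8² = 25 + 64 = 89  — 89 already seen; the sequence cycles without reaching 1.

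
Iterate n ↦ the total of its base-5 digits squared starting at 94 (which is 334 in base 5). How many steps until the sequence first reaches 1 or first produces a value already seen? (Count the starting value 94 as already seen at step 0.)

94 = (3,3,4)_5 → 34
34 = (1,1,4)_5 → 18
18 = (3,3)_5 → 18  — 18 repeats.
That took 3 steps.

3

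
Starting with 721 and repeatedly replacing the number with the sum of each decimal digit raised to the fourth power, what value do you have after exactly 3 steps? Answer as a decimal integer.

721 → 7⁴ + 2⁴ + 1⁴ = 2401 + 16 + 1 = 2418
2418 → 2⁴ + 4⁴ + 1⁴ + 8⁴ = 16 + 256 + 1 + 4096 = 4369
4369 → 4⁴ + 3⁴ + 6⁴ + 9⁴ = 256 + 81 + 1296 + 6561 = 8194

8194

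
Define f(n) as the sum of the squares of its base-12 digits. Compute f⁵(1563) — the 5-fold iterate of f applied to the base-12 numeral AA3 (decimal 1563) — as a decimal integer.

1563 = (10,10,3)_12 → 10² + 10² + 3² = 209
209 = (1,5,5)_12 → 1² + 5² + 5² = 51
51 = (4,3)_12 → 4² + 3² = 25
25 = (2,1)_12 → 2² + 1² = 5
5 = (5)_12 → 5² = 25

25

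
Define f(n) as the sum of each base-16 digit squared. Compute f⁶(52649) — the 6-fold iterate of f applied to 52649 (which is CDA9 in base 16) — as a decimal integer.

52649 = (12,13,10,9)_16 → 12² + 13² + 10² + 9² = 144 + 169 + 100 + 81 = 494
494 = (1,14,14)_16 → 1² + 14² + 14² = 1 + 196 + 196 = 393
393 = (1,8,9)_16 → 1² + 8² + 9² = 1 + 64 + 81 = 146
146 = (9,2)_16 → 9² + 2² = 81 + 4 = 85
85 = (5,5)_16 → 5² + 5² = 25 + 25 = 50
50 = (3,2)_16 → 3² + 2² = 9 + 4 = 13

13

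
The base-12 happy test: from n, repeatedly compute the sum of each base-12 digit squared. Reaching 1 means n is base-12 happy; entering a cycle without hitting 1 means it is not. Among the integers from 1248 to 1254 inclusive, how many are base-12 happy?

1248: 1248 → 128 → 164 → 66 → 61 → 26 → 8 → 64 → 41 → 34 → 104 → 128  — not base-12 happy
1249: 1249 → 129 → 181 → 11 → 121 → 101 → 89 → 74 → 40 → 25 → 5 → 25  — not base-12 happy
1250: 1250 → 132 → 121 → 101 → 89 → 74 → 40 → 25 → 5 → 25  — not base-12 happy
1251: 1251 → 137 → 146 → 5 → 25 → 5  — not base-12 happy
1252: 1252 → 144 → 1  — base-12 happy
1253: 1253 → 153 → 82 → 136 → 137 → 146 → 5 → 25 → 5  — not base-12 happy
1254: 1254 → 164 → 66 → 61 → 26 → 8 → 64 → 41 → 34 → 104 → 128 → 164  — not base-12 happy
base-12 happy: 1252

1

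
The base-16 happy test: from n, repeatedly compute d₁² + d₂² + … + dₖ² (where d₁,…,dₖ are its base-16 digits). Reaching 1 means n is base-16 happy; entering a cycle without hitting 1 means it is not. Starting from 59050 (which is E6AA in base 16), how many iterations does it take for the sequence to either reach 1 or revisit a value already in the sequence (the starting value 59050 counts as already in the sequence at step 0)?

59050 = (14,6,10,10)_16 → 432
432 = (1,11,0)_16 → 122
122 = (7,10)_16 → 149
149 = (9,5)_16 → 106
106 = (6,10)_16 → 136
136 = (8,8)_16 → 128
128 = (8,0)_16 → 64
64 = (4,0)_16 → 16
16 = (1,0)_16 → 1  — reached 1.
That took 9 steps.

9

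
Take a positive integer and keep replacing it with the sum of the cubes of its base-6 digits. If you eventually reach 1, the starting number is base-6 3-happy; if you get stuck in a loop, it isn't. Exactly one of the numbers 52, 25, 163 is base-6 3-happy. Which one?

52: 52 → 73 → 9 → 28 → 128 → 62 → 73  — repeats 73 (not base-6 3-happy)
25: 25 → 65 → 190 → 190  — repeats 190 (not base-6 3-happy)
163: 163 → 92 → 43 → 3 → 27 → 91 → 36 → 1  — reaches 1 (base-6 3-happy)

163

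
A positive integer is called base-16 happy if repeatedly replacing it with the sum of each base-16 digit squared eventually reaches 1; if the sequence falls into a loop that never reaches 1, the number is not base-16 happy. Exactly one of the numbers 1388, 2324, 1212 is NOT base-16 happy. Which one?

1388

1388: 1388 → 205 → 313 → 91 → 146 → 85 → 50 → 13 → 169 → 181 → 146  — repeats 146 (not base-16 happy)
2324: 2324 → 98 → 40 → 68 → 32 → 4 → 16 → 1  — reaches 1 (base-16 happy)
1212: 1212 → 281 → 83 → 34 → 8 → 64 → 16 → 1  — reaches 1 (base-16 happy)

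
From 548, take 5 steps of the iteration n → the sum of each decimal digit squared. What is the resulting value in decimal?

548 → 5² + 4² + 8² = 105
105 → 1² + 0² + 5² = 26
26 → 2² + 6² = 40
40 → 4² + 0² = 16
16 → 1² + 6² = 37

37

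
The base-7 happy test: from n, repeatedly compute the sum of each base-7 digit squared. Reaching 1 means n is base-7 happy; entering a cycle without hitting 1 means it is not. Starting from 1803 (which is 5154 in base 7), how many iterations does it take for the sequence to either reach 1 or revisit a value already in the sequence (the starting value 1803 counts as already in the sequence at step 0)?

6

1803 = (5,1,5,4)_7 → 5² + 1² + 5² + 4² = 25 + 1 + 25 + 16 = 67
67 = (1,2,4)_7 → 1² + 2² + 4² = 1 + 4 + 16 = 21
21 = (3,0)_7 → 3² + 0² = 9 + 0 = 9
9 = (1,2)_7 → 1² + 2² = 1 + 4 = 5
5 = (5)_7 → 5² = 25
25 = (3,4)_7 → 3² + 4² = 9 + 16 = 25  — 25 repeats.
That took 6 steps.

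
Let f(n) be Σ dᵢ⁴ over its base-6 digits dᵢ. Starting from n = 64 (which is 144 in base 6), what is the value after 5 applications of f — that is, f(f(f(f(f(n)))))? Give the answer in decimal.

64 = (1,4,4)_6 → 1⁴ + 4⁴ + 4⁴ = 1 + 256 + 256 = 513
513 = (2,2,1,3)_6 → 2⁴ + 2⁴ + 1⁴ + 3⁴ = 16 + 16 + 1 + 81 = 114
114 = (3,1,0)_6 → 3⁴ + 1⁴ + 0⁴ = 81 + 1 + 0 = 82
82 = (2,1,4)_6 → 2⁴ + 1⁴ + 4⁴ = 16 + 1 + 256 = 273
273 = (1,1,3,3)_6 → 1⁴ + 1⁴ + 3⁴ + 3⁴ = 1 + 1 + 81 + 81 = 164

164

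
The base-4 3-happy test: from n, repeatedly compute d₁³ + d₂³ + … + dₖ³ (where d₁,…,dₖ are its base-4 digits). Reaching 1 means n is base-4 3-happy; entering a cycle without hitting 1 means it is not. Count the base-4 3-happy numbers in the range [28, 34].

28: 28 → 28  (repeats 28)
29: 29 → 29  (repeats 29)
30: 30 → 36 → 9 → 9  (repeats 9)
31: 31 → 55 → 55  (repeats 55)
32: 32 → 8 → 8  (repeats 8)
33: 33 → 9 → 9  (repeats 9)
34: 34 → 16 → 1  (reaches 1)
base-4 3-happy: 34

1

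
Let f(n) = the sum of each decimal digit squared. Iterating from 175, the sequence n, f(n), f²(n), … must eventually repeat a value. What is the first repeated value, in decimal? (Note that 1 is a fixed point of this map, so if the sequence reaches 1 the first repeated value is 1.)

175 → 1² + 7² + 5² = 1 + 49 + 25 = 75
75 → 7² + 5² = 49 + 25 = 74
74 → 7² + 4² = 49 + 16 = 65
65 → 6² + 5² = 36 + 25 = 61
61 → 6² + 1² = 36 + 1 = 37
37 → 3² + 7² = 9 + 49 = 58
58 → 5² + 8² = 25 + 64 = 89
89 → 8² + 9² = 64 + 81 = 145
145 → 1² + 4² + 5² = 1 + 16 + 25 = 42
42 → 4² + 2² = 16 + 4 = 20
20 → 2² + 0² = 4 + 0 = 4
4 → 4² = 16
16 → 1² + 6² = 1 + 36 = 37  — 37 already appeared earlier.

37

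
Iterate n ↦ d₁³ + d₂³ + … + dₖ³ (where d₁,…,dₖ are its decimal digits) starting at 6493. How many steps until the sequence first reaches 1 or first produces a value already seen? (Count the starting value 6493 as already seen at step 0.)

6493 → 6³ + 4³ + 9³ + 3³ = 1036
1036 → 1³ + 0³ + 3³ + 6³ = 244
244 → 2³ + 4³ + 4³ = 136
136 → 1³ + 3³ + 6³ = 244  — 244 repeats.
That took 4 steps.

4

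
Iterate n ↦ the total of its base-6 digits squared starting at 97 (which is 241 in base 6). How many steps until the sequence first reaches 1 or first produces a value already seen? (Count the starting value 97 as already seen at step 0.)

13

97 = (2,4,1)_6 → 21
21 = (3,3)_6 → 18
18 = (3,0)_6 → 9
9 = (1,3)_6 → 10
10 = (1,4)_6 → 17
17 = (2,5)_6 → 29
29 = (4,5)_6 → 41
41 = (1,0,5)_6 → 26
26 = (4,2)_6 → 20
20 = (3,2)_6 → 13
13 = (2,1)_6 → 5
5 = (5)_6 → 25
25 = (4,1)_6 → 17  — 17 repeats.
That took 13 steps.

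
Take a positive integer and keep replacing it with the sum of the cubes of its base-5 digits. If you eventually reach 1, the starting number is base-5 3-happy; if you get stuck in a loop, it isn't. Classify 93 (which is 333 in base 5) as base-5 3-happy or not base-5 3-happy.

not base-5 3-happy

93 = (3,3,3)_5 → 3³ + 3³ + 3³ = 27 + 27 + 27 = 81
81 = (3,1,1)_5 → 3³ + 1³ + 1³ = 27 + 1 + 1 = 29
29 = (1,0,4)_5 → 1³ + 0³ + 4³ = 1 + 0 + 64 = 65
65 = (2,3,0)_5 → 2³ + 3³ + 0³ = 8 + 27 + 0 = 35
35 = (1,2,0)_5 → 1³ + 2³ + 0³ = 1 + 8 + 0 = 9
9 = (1,4)_5 → 1³ + 4³ = 1 + 64 = 65  — 65 already seen; the sequence cycles without reaching 1.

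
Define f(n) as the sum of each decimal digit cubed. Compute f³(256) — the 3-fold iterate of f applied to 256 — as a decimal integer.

256 → 2³ + 5³ + 6³ = 349
349 → 3³ + 4³ + 9³ = 820
820 → 8³ + 2³ + 0³ = 520

520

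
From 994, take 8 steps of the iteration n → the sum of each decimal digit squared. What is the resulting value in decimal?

89

994 → 9² + 9² + 4² = 81 + 81 + 16 = 178
178 → 1² + 7² + 8² = 1 + 49 + 64 = 114
114 → 1² + 1² + 4² = 1 + 1 + 16 = 18
18 → 1² + 8² = 1 + 64 = 65
65 → 6² + 5² = 36 + 25 = 61
61 → 6² + 1² = 36 + 1 = 37
37 → 3² + 7² = 9 + 49 = 58
58 → 5² + 8² = 25 + 64 = 89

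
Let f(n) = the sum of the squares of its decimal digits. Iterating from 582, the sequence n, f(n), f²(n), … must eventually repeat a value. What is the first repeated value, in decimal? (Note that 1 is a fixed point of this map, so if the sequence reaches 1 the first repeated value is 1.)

37

582 → 5² + 8² + 2² = 25 + 64 + 4 = 93
93 → 9² + 3² = 81 + 9 = 90
90 → 9² + 0² = 81 + 0 = 81
81 → 8² + 1² = 64 + 1 = 65
65 → 6² + 5² = 36 + 25 = 61
61 → 6² + 1² = 36 + 1 = 37
37 → 3² + 7² = 9 + 49 = 58
58 → 5² + 8² = 25 + 64 = 89
89 → 8² + 9² = 64 + 81 = 145
145 → 1² + 4² + 5² = 1 + 16 + 25 = 42
42 → 4² + 2² = 16 + 4 = 20
20 → 2² + 0² = 4 + 0 = 4
4 → 4² = 16
16 → 1² + 6² = 1 + 36 = 37  — 37 already appeared earlier.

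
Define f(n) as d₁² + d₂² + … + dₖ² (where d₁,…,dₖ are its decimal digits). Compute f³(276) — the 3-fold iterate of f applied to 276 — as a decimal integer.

276 → 2² + 7² + 6² = 89
89 → 8² + 9² = 145
145 → 1² + 4² + 5² = 42

42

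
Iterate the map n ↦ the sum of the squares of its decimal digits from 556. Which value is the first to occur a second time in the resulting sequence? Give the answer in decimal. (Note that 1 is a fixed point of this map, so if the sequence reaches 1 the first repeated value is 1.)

556 → 5² + 5² + 6² = 86
86 → 8² + 6² = 100
100 → 1² + 0² + 0² = 1  — reached the fixed point 1.
1 → 1, so 1 is the first repeated value.

1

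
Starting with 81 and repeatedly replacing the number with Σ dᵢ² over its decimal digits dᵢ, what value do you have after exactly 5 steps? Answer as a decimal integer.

89

81 → 8² + 1² = 65
65 → 6² + 5² = 61
61 → 6² + 1² = 37
37 → 3² + 7² = 58
58 → 5² + 8² = 89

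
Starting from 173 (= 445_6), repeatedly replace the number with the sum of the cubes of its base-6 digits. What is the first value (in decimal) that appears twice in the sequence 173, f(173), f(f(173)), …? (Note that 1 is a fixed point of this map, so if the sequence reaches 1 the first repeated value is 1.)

173 = (4,4,5)_6 → 4³ + 4³ + 5³ = 64 + 64 + 125 = 253
253 = (1,1,0,1)_6 → 1³ + 1³ + 0³ + 1³ = 1 + 1 + 0 + 1 = 3
3 = (3)_6 → 3³ = 27
27 = (4,3)_6 → 4³ + 3³ = 64 + 27 = 91
91 = (2,3,1)_6 → 2³ + 3³ + 1³ = 8 + 27 + 1 = 36
36 = (1,0,0)_6 → 1³ + 0³ + 0³ = 1 + 0 + 0 = 1  — reached the fixed point 1.
1 → 1, so 1 is the first repeated value.

1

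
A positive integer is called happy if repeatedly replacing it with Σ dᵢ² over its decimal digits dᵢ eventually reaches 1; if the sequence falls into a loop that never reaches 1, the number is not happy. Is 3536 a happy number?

happy

3536 → 3² + 5² + 3² + 6² = 9 + 25 + 9 + 36 = 79
79 → 7² + 9² = 49 + 81 = 130
130 → 1² + 3² + 0² = 1 + 9 + 0 = 10
10 → 1² + 0² = 1 + 0 = 1  — reached 1.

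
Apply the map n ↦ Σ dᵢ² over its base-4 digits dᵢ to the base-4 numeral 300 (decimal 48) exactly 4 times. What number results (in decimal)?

4

48 = (3,0,0)_4 → 9
9 = (2,1)_4 → 5
5 = (1,1)_4 → 2
2 = (2)_4 → 4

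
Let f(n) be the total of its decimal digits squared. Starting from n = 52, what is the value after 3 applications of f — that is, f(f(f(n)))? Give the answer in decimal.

52 → 29
29 → 85
85 → 89

89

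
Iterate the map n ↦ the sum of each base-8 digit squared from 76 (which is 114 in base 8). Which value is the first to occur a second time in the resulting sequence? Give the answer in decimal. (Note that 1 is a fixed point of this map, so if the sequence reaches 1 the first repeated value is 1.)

76 = (1,1,4)_8 → 1² + 1² + 4² = 1 + 1 + 16 = 18
18 = (2,2)_8 → 2² + 2² = 4 + 4 = 8
8 = (1,0)_8 → 1² + 0² = 1 + 0 = 1  — reached the fixed point 1.
1 → 1, so 1 is the first repeated value.

1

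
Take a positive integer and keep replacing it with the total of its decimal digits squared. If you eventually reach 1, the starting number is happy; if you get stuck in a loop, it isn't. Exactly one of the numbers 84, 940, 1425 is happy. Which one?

940

84: 84 → 80 → 64 → 52 → 29 → 85 → 89 → 145 → 42 → 20 → 4 → 16 → 37 → 58 → 89  — repeats 89 (not happy)
940: 940 → 97 → 130 → 10 → 1  — reaches 1 (happy)
1425: 1425 → 46 → 52 → 29 → 85 → 89 → 145 → 42 → 20 → 4 → 16 → 37 → 58 → 89  — repeats 89 (not happy)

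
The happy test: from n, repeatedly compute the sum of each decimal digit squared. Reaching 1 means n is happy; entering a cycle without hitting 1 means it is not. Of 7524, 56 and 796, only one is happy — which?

7524: 7524 → 94 → 97 → 130 → 10 → 1  — reaches 1 (happy)
56: 56 → 61 → 37 → 58 → 89 → 145 → 42 → 20 → 4 → 16 → 37  — repeats 37 (not happy)
796: 796 → 166 → 73 → 58 → 89 → 145 → 42 → 20 → 4 → 16 → 37 → 58  — repeats 58 (not happy)

7524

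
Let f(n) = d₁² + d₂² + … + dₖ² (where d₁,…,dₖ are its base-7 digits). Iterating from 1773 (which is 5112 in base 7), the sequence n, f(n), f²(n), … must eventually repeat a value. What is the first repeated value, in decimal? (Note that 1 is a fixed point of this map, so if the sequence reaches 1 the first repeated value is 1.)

1773 = (5,1,1,2)_7 → 5² + 1² + 1² + 2² = 31
31 = (4,3)_7 → 4² + 3² = 25
25 = (3,4)_7 → 3² + 4² = 25  — 25 already appeared earlier.

25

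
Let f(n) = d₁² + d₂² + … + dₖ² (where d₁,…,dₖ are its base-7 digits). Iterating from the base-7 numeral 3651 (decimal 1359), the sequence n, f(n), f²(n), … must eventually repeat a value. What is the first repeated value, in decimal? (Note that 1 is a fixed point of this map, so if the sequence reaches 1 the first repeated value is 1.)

17

1359 = (3,6,5,1)_7 → 3² + 6² + 5² + 1² = 71
71 = (1,3,1)_7 → 1² + 3² + 1² = 11
11 = (1,4)_7 → 1² + 4² = 17
17 = (2,3)_7 → 2² + 3² = 13
13 = (1,6)_7 → 1² + 6² = 37
37 = (5,2)_7 → 5² + 2² = 29
29 = (4,1)_7 → 4² + 1² = 17  — 17 already appeared earlier.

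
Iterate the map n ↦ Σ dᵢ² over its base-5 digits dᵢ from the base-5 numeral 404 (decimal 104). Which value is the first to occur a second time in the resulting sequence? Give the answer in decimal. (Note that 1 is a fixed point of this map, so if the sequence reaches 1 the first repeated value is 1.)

104 = (4,0,4)_5 → 4² + 0² + 4² = 16 + 0 + 16 = 32
32 = (1,1,2)_5 → 1² + 1² + 2² = 1 + 1 + 4 = 6
6 = (1,1)_5 → 1² + 1² = 1 + 1 = 2
2 = (2)_5 → 2² = 4
4 = (4)_5 → 4² = 16
16 = (3,1)_5 → 3² + 1² = 9 + 1 = 10
10 = (2,0)_5 → 2² + 0² = 4 + 0 = 4  — 4 already appeared earlier.

4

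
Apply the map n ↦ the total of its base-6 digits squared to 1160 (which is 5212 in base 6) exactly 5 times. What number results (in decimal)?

1160 = (5,2,1,2)_6 → 5² + 2² + 1² + 2² = 34
34 = (5,4)_6 → 5² + 4² = 41
41 = (1,0,5)_6 → 1² + 0² + 5² = 26
26 = (4,2)_6 → 4² + 2² = 20
20 = (3,2)_6 → 3² + 2² = 13

13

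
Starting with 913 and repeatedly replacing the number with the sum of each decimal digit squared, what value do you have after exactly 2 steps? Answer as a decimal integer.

913 → 9² + 1² + 3² = 91
91 → 9² + 1² = 82

82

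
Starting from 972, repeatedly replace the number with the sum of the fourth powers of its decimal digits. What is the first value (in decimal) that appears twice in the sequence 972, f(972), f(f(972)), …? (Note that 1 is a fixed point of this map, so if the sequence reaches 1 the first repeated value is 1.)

972 → 9⁴ + 7⁴ + 2⁴ = 8978
8978 → 8⁴ + 9⁴ + 7⁴ + 8⁴ = 17154
17154 → 1⁴ + 7⁴ + 1⁴ + 5⁴ + 4⁴ = 3284
3284 → 3⁴ + 2⁴ + 8⁴ + 4⁴ = 4449
4449 → 4⁴ + 4⁴ + 4⁴ + 9⁴ = 7329
7329 → 7⁴ + 3⁴ + 2⁴ + 9⁴ = 9059
9059 → 9⁴ + 0⁴ + 5⁴ + 9⁴ = 13747
13747 → 1⁴ + 3⁴ + 7⁴ + 4⁴ + 7⁴ = 5140
5140 → 5⁴ + 1⁴ + 4⁴ + 0⁴ = 882
882 → 8⁴ + 8⁴ + 2⁴ = 8208
8208 → 8⁴ + 2⁴ + 0⁴ + 8⁴ = 8208  — 8208 already appeared earlier.

8208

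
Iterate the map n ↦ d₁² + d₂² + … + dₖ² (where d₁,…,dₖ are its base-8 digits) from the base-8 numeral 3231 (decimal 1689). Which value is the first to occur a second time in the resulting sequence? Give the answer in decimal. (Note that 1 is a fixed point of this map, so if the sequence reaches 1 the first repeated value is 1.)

16

1689 = (3,2,3,1)_8 → 3² + 2² + 3² + 1² = 23
23 = (2,7)_8 → 2² + 7² = 53
53 = (6,5)_8 → 6² + 5² = 61
61 = (7,5)_8 → 7² + 5² = 74
74 = (1,1,2)_8 → 1² + 1² + 2² = 6
6 = (6)_8 → 6² = 36
36 = (4,4)_8 → 4² + 4² = 32
32 = (4,0)_8 → 4² + 0² = 16
16 = (2,0)_8 → 2² + 0² = 4
4 = (4)_8 → 4² = 16  — 16 already appeared earlier.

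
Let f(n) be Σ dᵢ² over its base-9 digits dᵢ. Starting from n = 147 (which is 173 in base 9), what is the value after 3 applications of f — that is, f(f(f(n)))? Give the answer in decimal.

85

147 = (1,7,3)_9 → 59
59 = (6,5)_9 → 61
61 = (6,7)_9 → 85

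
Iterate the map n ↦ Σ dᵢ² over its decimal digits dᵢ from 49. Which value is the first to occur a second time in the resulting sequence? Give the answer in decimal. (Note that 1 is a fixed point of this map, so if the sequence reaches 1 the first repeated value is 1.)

49 → 4² + 9² = 97
97 → 9² + 7² = 130
130 → 1² + 3² + 0² = 10
10 → 1² + 0² = 1  — reached the fixed point 1.
1 → 1, so 1 is the first repeated value.

1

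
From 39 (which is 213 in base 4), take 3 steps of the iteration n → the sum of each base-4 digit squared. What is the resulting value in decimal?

10

39 = (2,1,3)_4 → 2² + 1² + 3² = 4 + 1 + 9 = 14
14 = (3,2)_4 → 3² + 2² = 9 + 4 = 13
13 = (3,1)_4 → 3² + 1² = 9 + 1 = 10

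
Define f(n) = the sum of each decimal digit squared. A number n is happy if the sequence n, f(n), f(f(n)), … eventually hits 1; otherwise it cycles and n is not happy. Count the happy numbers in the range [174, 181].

1

174: 174 → 66 → 72 → 53 → 34 → 25 → 29 → 85 → 89 → 145 → 42 → 20 → 4 → 16 → 37 → 58 → 89  — not happy
175: 175 → 75 → 74 → 65 → 61 → 37 → 58 → 89 → 145 → 42 → 20 → 4 → 16 → 37  — not happy
176: 176 → 86 → 100 → 1  — happy
177: 177 → 99 → 162 → 41 → 17 → 50 → 25 → 29 → 85 → 89 → 145 → 42 → 20 → 4 → 16 → 37 → 58 → 89  — not happy
178: 178 → 114 → 18 → 65 → 61 → 37 → 58 → 89 → 145 → 42 → 20 → 4 → 16 → 37  — not happy
179: 179 → 131 → 11 → 2 → 4 → 16 → 37 → 58 → 89 → 145 → 42 → 20 → 4  — not happy
180: 180 → 65 → 61 → 37 → 58 → 89 → 145 → 42 → 20 → 4 → 16 → 37  — not happy
181: 181 → 66 → 72 → 53 → 34 → 25 → 29 → 85 → 89 → 145 → 42 → 20 → 4 → 16 → 37 → 58 → 89  — not happy
happy: 176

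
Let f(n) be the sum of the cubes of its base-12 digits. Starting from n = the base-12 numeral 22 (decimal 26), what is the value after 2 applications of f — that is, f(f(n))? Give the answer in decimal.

26 = (2,2)_12 → 2³ + 2³ = 16
16 = (1,4)_12 → 1³ + 4³ = 65

65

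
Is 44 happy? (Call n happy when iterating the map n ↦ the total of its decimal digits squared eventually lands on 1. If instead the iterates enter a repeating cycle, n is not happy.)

44 → 4² + 4² = 32
32 → 3² + 2² = 13
13 → 1² + 3² = 10
10 → 1² + 0² = 1  — reached 1.

happy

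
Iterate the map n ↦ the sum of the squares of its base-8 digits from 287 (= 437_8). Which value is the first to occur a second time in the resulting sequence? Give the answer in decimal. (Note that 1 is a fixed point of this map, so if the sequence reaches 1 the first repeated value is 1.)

16

287 = (4,3,7)_8 → 4² + 3² + 7² = 16 + 9 + 49 = 74
74 = (1,1,2)_8 → 1² + 1² + 2² = 1 + 1 + 4 = 6
6 = (6)_8 → 6² = 36
36 = (4,4)_8 → 4² + 4² = 16 + 16 = 32
32 = (4,0)_8 → 4² + 0² = 16 + 0 = 16
16 = (2,0)_8 → 2² + 0² = 4 + 0 = 4
4 = (4)_8 → 4² = 16  — 16 already appeared earlier.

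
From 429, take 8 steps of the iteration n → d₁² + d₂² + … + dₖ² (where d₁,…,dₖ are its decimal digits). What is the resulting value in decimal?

429 → 101
101 → 2
2 → 4
4 → 16
16 → 37
37 → 58
58 → 89
89 → 145

145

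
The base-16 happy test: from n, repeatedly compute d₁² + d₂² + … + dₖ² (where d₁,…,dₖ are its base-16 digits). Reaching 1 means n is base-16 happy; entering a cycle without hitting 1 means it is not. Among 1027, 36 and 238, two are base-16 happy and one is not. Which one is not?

1027: 1027 → 25 → 82 → 29 → 170 → 200 → 208 → 169 → 181 → 146 → 85 → 50 → 13 → 169  — repeats 169 (not base-16 happy)
36: 36 → 20 → 17 → 2 → 4 → 16 → 1  — reaches 1 (base-16 happy)
238: 238 → 392 → 129 → 65 → 17 → 2 → 4 → 16 → 1  — reaches 1 (base-16 happy)

1027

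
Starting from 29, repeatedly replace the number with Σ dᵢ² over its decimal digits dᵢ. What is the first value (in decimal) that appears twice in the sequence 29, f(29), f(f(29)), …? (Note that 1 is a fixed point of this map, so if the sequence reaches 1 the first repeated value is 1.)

29 → 85
85 → 89
89 → 145
145 → 42
42 → 20
20 → 4
4 → 16
16 → 37
37 → 58
58 → 89  — 89 already appeared earlier.

89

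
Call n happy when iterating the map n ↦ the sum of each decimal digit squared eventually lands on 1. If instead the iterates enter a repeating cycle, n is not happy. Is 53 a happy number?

not happy

53 → 5² + 3² = 25 + 9 = 34
34 → 3² + 4² = 9 + 16 = 25
25 → 2² + 5² = 4 + 25 = 29
29 → 2² + 9² = 4 + 81 = 85
85 → 8² + 5² = 64 + 25 = 89
89 → 8² + 9² = 64 + 81 = 145
145 → 1² + 4² + 5² = 1 + 16 + 25 = 42
42 → 4² + 2² = 16 + 4 = 20
20 → 2² + 0² = 4 + 0 = 4
4 → 4² = 16
16 → 1² + 6² = 1 + 36 = 37
37 → 3² + 7² = 9 + 49 = 58
58 → 5² + 8² = 25 + 64 = 89  — 89 already seen; the sequence cycles without reaching 1.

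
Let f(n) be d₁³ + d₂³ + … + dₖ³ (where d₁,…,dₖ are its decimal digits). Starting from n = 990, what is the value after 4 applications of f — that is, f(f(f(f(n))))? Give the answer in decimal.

153

990 → 9³ + 9³ + 0³ = 1458
1458 → 1³ + 4³ + 5³ + 8³ = 702
702 → 7³ + 0³ + 2³ = 351
351 → 3³ + 5³ + 1³ = 153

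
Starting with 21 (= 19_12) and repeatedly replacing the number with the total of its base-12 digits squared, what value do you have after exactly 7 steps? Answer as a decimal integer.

5

21 = (1,9)_12 → 82
82 = (6,10)_12 → 136
136 = (11,4)_12 → 137
137 = (11,5)_12 → 146
146 = (1,0,2)_12 → 5
5 = (5)_12 → 25
25 = (2,1)_12 → 5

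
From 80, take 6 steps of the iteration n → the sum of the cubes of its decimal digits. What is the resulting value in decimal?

80 → 512
512 → 134
134 → 92
92 → 737
737 → 713
713 → 371

371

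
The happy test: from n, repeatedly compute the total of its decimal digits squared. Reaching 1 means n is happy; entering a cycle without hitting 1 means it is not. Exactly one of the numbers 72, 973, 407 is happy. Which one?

72: 72 → 53 → 34 → 25 → 29 → 85 → 89 → 145 → 42 → 20 → 4 → 16 → 37 → 58 → 89  — repeats 89 (not happy)
973: 973 → 139 → 91 → 82 → 68 → 100 → 1  — reaches 1 (happy)
407: 407 → 65 → 61 → 37 → 58 → 89 → 145 → 42 → 20 → 4 → 16 → 37  — repeats 37 (not happy)

973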